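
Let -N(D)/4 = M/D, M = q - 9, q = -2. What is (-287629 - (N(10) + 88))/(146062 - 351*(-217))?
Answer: -1438607/1111145 ≈ -1.2947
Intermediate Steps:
M = -11 (M = -2 - 9 = -11)
N(D) = 44/D (N(D) = -(-44)/D = 44/D)
(-287629 - (N(10) + 88))/(146062 - 351*(-217)) = (-287629 - (44/10 + 88))/(146062 - 351*(-217)) = (-287629 - (44*(⅒) + 88))/(146062 + 76167) = (-287629 - (22/5 + 88))/222229 = (-287629 - 1*462/5)*(1/222229) = (-287629 - 462/5)*(1/222229) = -1438607/5*1/222229 = -1438607/1111145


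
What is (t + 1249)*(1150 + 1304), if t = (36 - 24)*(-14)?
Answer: 2652774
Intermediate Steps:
t = -168 (t = 12*(-14) = -168)
(t + 1249)*(1150 + 1304) = (-168 + 1249)*(1150 + 1304) = 1081*2454 = 2652774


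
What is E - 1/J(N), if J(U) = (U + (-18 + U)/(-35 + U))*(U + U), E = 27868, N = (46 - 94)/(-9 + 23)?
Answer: 7231398403/259488 ≈ 27868.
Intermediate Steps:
N = -24/7 (N = -48/14 = -48*1/14 = -24/7 ≈ -3.4286)
J(U) = 2*U*(U + (-18 + U)/(-35 + U)) (J(U) = (U + (-18 + U)/(-35 + U))*(2*U) = 2*U*(U + (-18 + U)/(-35 + U)))
E - 1/J(N) = 27868 - 1/(2*(-24/7)*(-18 + (-24/7)**2 - 34*(-24/7))/(-35 - 24/7)) = 27868 - 1/(2*(-24/7)*(-18 + 576/49 + 816/7)/(-269/7)) = 27868 - 1/(2*(-24/7)*(-7/269)*(5406/49)) = 27868 - 1/259488/13181 = 27868 - 1*13181/259488 = 27868 - 13181/259488 = 7231398403/259488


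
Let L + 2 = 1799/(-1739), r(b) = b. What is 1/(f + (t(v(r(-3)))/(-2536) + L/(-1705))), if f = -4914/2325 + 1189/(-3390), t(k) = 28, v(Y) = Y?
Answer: -1593136288425/3940697634626 ≈ -0.40428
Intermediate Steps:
L = -5277/1739 (L = -2 + 1799/(-1739) = -2 + 1799*(-1/1739) = -2 - 1799/1739 = -5277/1739 ≈ -3.0345)
f = -1294859/525450 (f = -4914*1/2325 + 1189*(-1/3390) = -1638/775 - 1189/3390 = -1294859/525450 ≈ -2.4643)
1/(f + (t(v(r(-3)))/(-2536) + L/(-1705))) = 1/(-1294859/525450 + (28/(-2536) - 5277/1739/(-1705))) = 1/(-1294859/525450 + (28*(-1/2536) - 5277/1739*(-1/1705))) = 1/(-1294859/525450 + (-7/634 + 5277/2964995)) = 1/(-1294859/525450 - 17409347/1879806830) = 1/(-3940697634626/1593136288425) = -1593136288425/3940697634626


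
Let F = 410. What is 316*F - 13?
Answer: 129547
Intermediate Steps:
316*F - 13 = 316*410 - 13 = 129560 - 13 = 129547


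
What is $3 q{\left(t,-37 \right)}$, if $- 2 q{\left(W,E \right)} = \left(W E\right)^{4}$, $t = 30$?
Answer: $-2277105615000$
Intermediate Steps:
$q{\left(W,E \right)} = - \frac{E^{4} W^{4}}{2}$ ($q{\left(W,E \right)} = - \frac{\left(W E\right)^{4}}{2} = - \frac{\left(E W\right)^{4}}{2} = - \frac{E^{4} W^{4}}{2}$)
$3 q{\left(t,-37 \right)} = 3 \left(- \frac{\left(-37\right)^{4} \cdot 30^{4}}{2}\right) = 3 \left(\left(- \frac{1}{2}\right) 1874161 \cdot 810000\right) = 3 \left(-759035205000\right) = -2277105615000$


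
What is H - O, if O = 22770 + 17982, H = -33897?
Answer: -74649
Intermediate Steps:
O = 40752
H - O = -33897 - 1*40752 = -33897 - 40752 = -74649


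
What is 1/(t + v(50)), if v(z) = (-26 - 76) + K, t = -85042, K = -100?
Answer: -1/85244 ≈ -1.1731e-5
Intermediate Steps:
v(z) = -202 (v(z) = (-26 - 76) - 100 = -102 - 100 = -202)
1/(t + v(50)) = 1/(-85042 - 202) = 1/(-85244) = -1/85244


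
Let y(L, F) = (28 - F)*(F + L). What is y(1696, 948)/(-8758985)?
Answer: 486496/1751797 ≈ 0.27771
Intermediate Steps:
y(1696, 948)/(-8758985) = (-1*948² + 28*948 + 28*1696 - 1*948*1696)/(-8758985) = (-1*898704 + 26544 + 47488 - 1607808)*(-1/8758985) = (-898704 + 26544 + 47488 - 1607808)*(-1/8758985) = -2432480*(-1/8758985) = 486496/1751797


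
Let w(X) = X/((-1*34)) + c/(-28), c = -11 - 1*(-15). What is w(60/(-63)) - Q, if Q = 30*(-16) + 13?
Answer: 166678/357 ≈ 466.89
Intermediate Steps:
c = 4 (c = -11 + 15 = 4)
w(X) = -⅐ - X/34 (w(X) = X/((-1*34)) + 4/(-28) = X/(-34) + 4*(-1/28) = X*(-1/34) - ⅐ = -X/34 - ⅐ = -⅐ - X/34)
Q = -467 (Q = -480 + 13 = -467)
w(60/(-63)) - Q = (-⅐ - 30/(17*(-63))) - 1*(-467) = (-⅐ - 30*(-1)/(17*63)) + 467 = (-⅐ - 1/34*(-20/21)) + 467 = (-⅐ + 10/357) + 467 = -41/357 + 467 = 166678/357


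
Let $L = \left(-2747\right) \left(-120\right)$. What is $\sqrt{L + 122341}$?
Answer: $\sqrt{451981} \approx 672.29$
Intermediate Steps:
$L = 329640$
$\sqrt{L + 122341} = \sqrt{329640 + 122341} = \sqrt{451981}$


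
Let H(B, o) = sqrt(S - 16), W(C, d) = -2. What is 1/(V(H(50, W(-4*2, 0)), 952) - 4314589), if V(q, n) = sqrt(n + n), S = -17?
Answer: -4314589/18615678237017 - 4*sqrt(119)/18615678237017 ≈ -2.3177e-7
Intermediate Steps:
H(B, o) = I*sqrt(33) (H(B, o) = sqrt(-17 - 16) = sqrt(-33) = I*sqrt(33))
V(q, n) = sqrt(2)*sqrt(n) (V(q, n) = sqrt(2*n) = sqrt(2)*sqrt(n))
1/(V(H(50, W(-4*2, 0)), 952) - 4314589) = 1/(sqrt(2)*sqrt(952) - 4314589) = 1/(sqrt(2)*(2*sqrt(238)) - 4314589) = 1/(4*sqrt(119) - 4314589) = 1/(-4314589 + 4*sqrt(119))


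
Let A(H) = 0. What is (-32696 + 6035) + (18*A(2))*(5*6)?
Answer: -26661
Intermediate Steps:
(-32696 + 6035) + (18*A(2))*(5*6) = (-32696 + 6035) + (18*0)*(5*6) = -26661 + 0*30 = -26661 + 0 = -26661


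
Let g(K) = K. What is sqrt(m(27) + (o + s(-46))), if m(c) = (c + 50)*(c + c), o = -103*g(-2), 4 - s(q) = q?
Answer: sqrt(4414) ≈ 66.438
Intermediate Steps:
s(q) = 4 - q
o = 206 (o = -103*(-2) = 206)
m(c) = 2*c*(50 + c) (m(c) = (50 + c)*(2*c) = 2*c*(50 + c))
sqrt(m(27) + (o + s(-46))) = sqrt(2*27*(50 + 27) + (206 + (4 - 1*(-46)))) = sqrt(2*27*77 + (206 + (4 + 46))) = sqrt(4158 + (206 + 50)) = sqrt(4158 + 256) = sqrt(4414)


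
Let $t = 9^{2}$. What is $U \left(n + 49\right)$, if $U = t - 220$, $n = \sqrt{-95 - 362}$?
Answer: $-6811 - 139 i \sqrt{457} \approx -6811.0 - 2971.5 i$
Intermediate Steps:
$n = i \sqrt{457}$ ($n = \sqrt{-457} = i \sqrt{457} \approx 21.378 i$)
$t = 81$
$U = -139$ ($U = 81 - 220 = -139$)
$U \left(n + 49\right) = - 139 \left(i \sqrt{457} + 49\right) = - 139 \left(49 + i \sqrt{457}\right) = -6811 - 139 i \sqrt{457}$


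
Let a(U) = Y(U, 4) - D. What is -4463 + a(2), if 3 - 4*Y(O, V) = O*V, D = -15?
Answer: -17797/4 ≈ -4449.3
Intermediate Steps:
Y(O, V) = ¾ - O*V/4
a(U) = 63/4 - U (a(U) = (¾ - ¼*U*4) - 1*(-15) = (¾ - U) + 15 = 63/4 - U)
-4463 + a(2) = -4463 + (63/4 - 1*2) = -4463 + (63/4 - 2) = -4463 + 55/4 = -17797/4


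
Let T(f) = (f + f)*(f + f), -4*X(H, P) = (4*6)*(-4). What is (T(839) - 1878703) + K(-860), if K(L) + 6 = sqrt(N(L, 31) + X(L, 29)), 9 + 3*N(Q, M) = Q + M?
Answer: 936975 + I*sqrt(2298)/3 ≈ 9.3698e+5 + 15.979*I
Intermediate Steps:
N(Q, M) = -3 + M/3 + Q/3 (N(Q, M) = -3 + (Q + M)/3 = -3 + (M + Q)/3 = -3 + (M/3 + Q/3) = -3 + M/3 + Q/3)
X(H, P) = 24 (X(H, P) = -4*6*(-4)/4 = -6*(-4) = -1/4*(-96) = 24)
K(L) = -6 + sqrt(94/3 + L/3) (K(L) = -6 + sqrt((-3 + (1/3)*31 + L/3) + 24) = -6 + sqrt((-3 + 31/3 + L/3) + 24) = -6 + sqrt((22/3 + L/3) + 24) = -6 + sqrt(94/3 + L/3))
T(f) = 4*f**2 (T(f) = (2*f)*(2*f) = 4*f**2)
(T(839) - 1878703) + K(-860) = (4*839**2 - 1878703) + (-6 + sqrt(282 + 3*(-860))/3) = (4*703921 - 1878703) + (-6 + sqrt(282 - 2580)/3) = (2815684 - 1878703) + (-6 + sqrt(-2298)/3) = 936981 + (-6 + (I*sqrt(2298))/3) = 936981 + (-6 + I*sqrt(2298)/3) = 936975 + I*sqrt(2298)/3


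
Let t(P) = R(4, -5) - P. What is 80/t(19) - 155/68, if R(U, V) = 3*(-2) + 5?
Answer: -427/68 ≈ -6.2794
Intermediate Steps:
R(U, V) = -1 (R(U, V) = -6 + 5 = -1)
t(P) = -1 - P
80/t(19) - 155/68 = 80/(-1 - 1*19) - 155/68 = 80/(-1 - 19) - 155*1/68 = 80/(-20) - 155/68 = 80*(-1/20) - 155/68 = -4 - 155/68 = -427/68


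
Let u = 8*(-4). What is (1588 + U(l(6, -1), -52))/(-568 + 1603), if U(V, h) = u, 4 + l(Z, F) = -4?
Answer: 1556/1035 ≈ 1.5034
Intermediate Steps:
l(Z, F) = -8 (l(Z, F) = -4 - 4 = -8)
u = -32
U(V, h) = -32
(1588 + U(l(6, -1), -52))/(-568 + 1603) = (1588 - 32)/(-568 + 1603) = 1556/1035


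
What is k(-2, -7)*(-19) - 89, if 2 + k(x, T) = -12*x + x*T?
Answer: -773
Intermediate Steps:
k(x, T) = -2 - 12*x + T*x (k(x, T) = -2 + (-12*x + x*T) = -2 + (-12*x + T*x) = -2 - 12*x + T*x)
k(-2, -7)*(-19) - 89 = (-2 - 12*(-2) - 7*(-2))*(-19) - 89 = (-2 + 24 + 14)*(-19) - 89 = 36*(-19) - 89 = -684 - 89 = -773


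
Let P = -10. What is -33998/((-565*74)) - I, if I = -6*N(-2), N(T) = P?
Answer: -1237301/20905 ≈ -59.187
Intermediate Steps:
N(T) = -10
I = 60 (I = -6*(-10) = 60)
-33998/((-565*74)) - I = -33998/((-565*74)) - 1*60 = -33998/(-41810) - 60 = -33998*(-1/41810) - 60 = 16999/20905 - 60 = -1237301/20905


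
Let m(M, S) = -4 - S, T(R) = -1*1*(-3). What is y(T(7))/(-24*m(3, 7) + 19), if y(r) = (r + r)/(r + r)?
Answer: 1/283 ≈ 0.0035336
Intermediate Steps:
T(R) = 3 (T(R) = -1*(-3) = 3)
y(r) = 1 (y(r) = (2*r)/((2*r)) = (2*r)*(1/(2*r)) = 1)
y(T(7))/(-24*m(3, 7) + 19) = 1/(-24*(-4 - 1*7) + 19) = 1/(-24*(-4 - 7) + 19) = 1/(-24*(-11) + 19) = 1/(264 + 19) = 1/283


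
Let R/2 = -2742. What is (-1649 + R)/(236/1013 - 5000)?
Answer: 7225729/5064764 ≈ 1.4267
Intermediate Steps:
R = -5484 (R = 2*(-2742) = -5484)
(-1649 + R)/(236/1013 - 5000) = (-1649 - 5484)/(236/1013 - 5000) = -7133/(236*(1/1013) - 5000) = -7133/(236/1013 - 5000) = -7133/(-5064764/1013) = -7133*(-1013/5064764) = 7225729/5064764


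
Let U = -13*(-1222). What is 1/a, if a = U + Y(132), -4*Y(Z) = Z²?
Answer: 1/11530 ≈ 8.6730e-5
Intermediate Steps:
U = 15886
Y(Z) = -Z²/4
a = 11530 (a = 15886 - ¼*132² = 15886 - ¼*17424 = 15886 - 4356 = 11530)
1/a = 1/11530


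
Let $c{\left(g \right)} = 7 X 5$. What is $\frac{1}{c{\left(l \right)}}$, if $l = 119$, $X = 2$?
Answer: $\frac{1}{70} \approx 0.014286$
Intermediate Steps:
$c{\left(g \right)} = 70$ ($c{\left(g \right)} = 7 \cdot 2 \cdot 5 = 14 \cdot 5 = 70$)
$\frac{1}{c{\left(l \right)}} = \frac{1}{70}$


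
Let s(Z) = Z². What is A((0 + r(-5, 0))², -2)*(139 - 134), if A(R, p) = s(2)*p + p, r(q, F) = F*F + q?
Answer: -50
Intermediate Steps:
r(q, F) = q + F² (r(q, F) = F² + q = q + F²)
A(R, p) = 5*p (A(R, p) = 2²*p + p = 4*p + p = 5*p)
A((0 + r(-5, 0))², -2)*(139 - 134) = (5*(-2))*(139 - 134) = -10*5 = -50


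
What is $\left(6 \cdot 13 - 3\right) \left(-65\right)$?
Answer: $-4875$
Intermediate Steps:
$\left(6 \cdot 13 - 3\right) \left(-65\right) = \left(78 - 3\right) \left(-65\right) = 75 \left(-65\right) = -4875$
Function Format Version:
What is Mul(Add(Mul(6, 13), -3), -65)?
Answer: -4875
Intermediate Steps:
Mul(Add(Mul(6, 13), -3), -65) = Mul(Add(78, -3), -65) = Mul(75, -65) = -4875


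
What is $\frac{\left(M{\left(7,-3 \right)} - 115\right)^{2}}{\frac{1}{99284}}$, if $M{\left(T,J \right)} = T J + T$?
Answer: $1652185044$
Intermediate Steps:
$M{\left(T,J \right)} = T + J T$ ($M{\left(T,J \right)} = J T + T = T + J T$)
$\frac{\left(M{\left(7,-3 \right)} - 115\right)^{2}}{\frac{1}{99284}} = \frac{\left(7 \left(1 - 3\right) - 115\right)^{2}}{\frac{1}{99284}} = \left(7 \left(-2\right) - 115\right)^{2} \frac{1}{\frac{1}{99284}} = \left(-14 - 115\right)^{2} \cdot 99284 = \left(-129\right)^{2} \cdot 99284 = 16641 \cdot 99284 = 1652185044$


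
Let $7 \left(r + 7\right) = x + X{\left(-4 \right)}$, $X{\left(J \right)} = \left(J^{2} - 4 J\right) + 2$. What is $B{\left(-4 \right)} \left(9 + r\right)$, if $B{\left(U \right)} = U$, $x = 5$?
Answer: $- \frac{212}{7} \approx -30.286$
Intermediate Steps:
$X{\left(J \right)} = 2 + J^{2} - 4 J$
$r = - \frac{10}{7}$ ($r = -7 + \frac{5 + \left(2 + \left(-4\right)^{2} - -16\right)}{7} = -7 + \frac{5 + \left(2 + 16 + 16\right)}{7} = -7 + \frac{5 + 34}{7} = -7 + \frac{1}{7} \cdot 39 = -7 + \frac{39}{7} = - \frac{10}{7} \approx -1.4286$)
$B{\left(-4 \right)} \left(9 + r\right) = - 4 \left(9 - \frac{10}{7}\right) = \left(-4\right) \frac{53}{7} = - \frac{212}{7}$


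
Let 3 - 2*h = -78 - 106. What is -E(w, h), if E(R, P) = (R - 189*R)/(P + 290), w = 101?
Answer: 37976/767 ≈ 49.512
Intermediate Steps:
h = 187/2 (h = 3/2 - (-78 - 106)/2 = 3/2 - 1/2*(-184) = 3/2 + 92 = 187/2 ≈ 93.500)
E(R, P) = -188*R/(290 + P) (E(R, P) = (-188*R)/(290 + P) = -188*R/(290 + P))
-E(w, h) = -(-188)*101/(290 + 187/2) = -(-188)*101/767/2 = -(-188)*101*2/767 = -1*(-37976/767) = 37976/767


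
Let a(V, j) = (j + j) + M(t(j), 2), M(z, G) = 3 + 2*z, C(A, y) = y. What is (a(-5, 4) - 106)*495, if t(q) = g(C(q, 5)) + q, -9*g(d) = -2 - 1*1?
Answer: -42735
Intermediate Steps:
g(d) = 1/3 (g(d) = -(-2 - 1*1)/9 = -(-2 - 1)/9 = -1/9*(-3) = 1/3)
t(q) = 1/3 + q
a(V, j) = 11/3 + 4*j (a(V, j) = (j + j) + (3 + 2*(1/3 + j)) = 2*j + (3 + (2/3 + 2*j)) = 2*j + (11/3 + 2*j) = 11/3 + 4*j)
(a(-5, 4) - 106)*495 = ((11/3 + 4*4) - 106)*495 = ((11/3 + 16) - 106)*495 = (59/3 - 106)*495 = -259/3*495 = -42735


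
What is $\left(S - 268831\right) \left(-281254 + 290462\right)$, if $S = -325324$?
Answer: $-5470979240$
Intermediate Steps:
$\left(S - 268831\right) \left(-281254 + 290462\right) = \left(-325324 - 268831\right) \left(-281254 + 290462\right) = \left(-594155\right) 9208 = -5470979240$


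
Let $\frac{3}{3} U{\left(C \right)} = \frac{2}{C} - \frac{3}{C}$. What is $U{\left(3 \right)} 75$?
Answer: $-25$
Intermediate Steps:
$U{\left(C \right)} = - \frac{1}{C}$ ($U{\left(C \right)} = \frac{2}{C} - \frac{3}{C} = - \frac{1}{C}$)
$U{\left(3 \right)} 75 = - \frac{1}{3} \cdot 75 = \left(-1\right) \frac{1}{3} \cdot 75 = \left(- \frac{1}{3}\right) 75 = -25$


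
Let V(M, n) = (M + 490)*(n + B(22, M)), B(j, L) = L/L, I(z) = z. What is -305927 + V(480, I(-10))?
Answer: -314657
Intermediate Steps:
B(j, L) = 1
V(M, n) = (1 + n)*(490 + M) (V(M, n) = (M + 490)*(n + 1) = (490 + M)*(1 + n) = (1 + n)*(490 + M))
-305927 + V(480, I(-10)) = -305927 + (490 + 480 + 490*(-10) + 480*(-10)) = -305927 + (490 + 480 - 4900 - 4800) = -305927 - 8730 = -314657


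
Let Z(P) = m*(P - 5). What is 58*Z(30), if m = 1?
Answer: 1450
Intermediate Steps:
Z(P) = -5 + P (Z(P) = 1*(P - 5) = 1*(-5 + P) = -5 + P)
58*Z(30) = 58*(-5 + 30) = 58*25 = 1450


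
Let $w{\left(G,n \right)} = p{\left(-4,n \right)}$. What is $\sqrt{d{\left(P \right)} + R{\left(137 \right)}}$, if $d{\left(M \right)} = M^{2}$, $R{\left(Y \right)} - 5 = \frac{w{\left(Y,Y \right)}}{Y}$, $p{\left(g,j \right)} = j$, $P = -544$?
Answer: $\sqrt{295942} \approx 544.01$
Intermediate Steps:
$w{\left(G,n \right)} = n$
$R{\left(Y \right)} = 6$ ($R{\left(Y \right)} = 5 + \frac{Y}{Y} = 5 + 1 = 6$)
$\sqrt{d{\left(P \right)} + R{\left(137 \right)}} = \sqrt{\left(-544\right)^{2} + 6} = \sqrt{295936 + 6} = \sqrt{295942}$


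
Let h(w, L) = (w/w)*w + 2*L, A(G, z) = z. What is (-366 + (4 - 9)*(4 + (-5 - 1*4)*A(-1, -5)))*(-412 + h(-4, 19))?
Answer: 230958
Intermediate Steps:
h(w, L) = w + 2*L (h(w, L) = 1*w + 2*L = w + 2*L)
(-366 + (4 - 9)*(4 + (-5 - 1*4)*A(-1, -5)))*(-412 + h(-4, 19)) = (-366 + (4 - 9)*(4 + (-5 - 1*4)*(-5)))*(-412 + (-4 + 2*19)) = (-366 - 5*(4 + (-5 - 4)*(-5)))*(-412 + (-4 + 38)) = (-366 - 5*(4 - 9*(-5)))*(-412 + 34) = (-366 - 5*(4 + 45))*(-378) = (-366 - 5*49)*(-378) = (-366 - 245)*(-378) = -611*(-378) = 230958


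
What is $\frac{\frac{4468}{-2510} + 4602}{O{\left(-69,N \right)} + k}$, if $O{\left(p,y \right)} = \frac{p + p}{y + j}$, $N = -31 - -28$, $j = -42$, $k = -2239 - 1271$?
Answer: $- \frac{4329957}{3300901} \approx -1.3118$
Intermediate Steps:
$k = -3510$
$N = -3$ ($N = -31 + 28 = -3$)
$O{\left(p,y \right)} = \frac{2 p}{-42 + y}$ ($O{\left(p,y \right)} = \frac{p + p}{y - 42} = \frac{2 p}{-42 + y}$)
$\frac{\frac{4468}{-2510} + 4602}{O{\left(-69,N \right)} + k} = \frac{\frac{4468}{-2510} + 4602}{2 \left(-69\right) \frac{1}{-42 - 3} - 3510} = \frac{4468 \left(- \frac{1}{2510}\right) + 4602}{2 \left(-69\right) \frac{1}{-45} - 3510} = \frac{- \frac{2234}{1255} + 4602}{2 \left(-69\right) \left(- \frac{1}{45}\right) - 3510} = \frac{5773276}{1255 \left(\frac{46}{15} - 3510\right)} = \frac{5773276}{1255 \left(- \frac{52604}{15}\right)} = \frac{5773276}{1255} \left(- \frac{15}{52604}\right) = - \frac{4329957}{3300901}$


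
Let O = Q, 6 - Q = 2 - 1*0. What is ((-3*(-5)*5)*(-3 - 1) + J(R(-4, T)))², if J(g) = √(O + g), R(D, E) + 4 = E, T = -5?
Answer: (300 - I*√5)² ≈ 89995.0 - 1342.0*I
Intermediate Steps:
R(D, E) = -4 + E
Q = 4 (Q = 6 - (2 - 1*0) = 6 - (2 + 0) = 6 - 1*2 = 6 - 2 = 4)
O = 4
J(g) = √(4 + g)
((-3*(-5)*5)*(-3 - 1) + J(R(-4, T)))² = ((-3*(-5)*5)*(-3 - 1) + √(4 + (-4 - 5)))² = ((15*5)*(-4) + √(4 - 9))² = (75*(-4) + √(-5))² = (-300 + I*√5)²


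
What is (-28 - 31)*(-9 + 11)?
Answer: -118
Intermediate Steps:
(-28 - 31)*(-9 + 11) = -59*2 = -118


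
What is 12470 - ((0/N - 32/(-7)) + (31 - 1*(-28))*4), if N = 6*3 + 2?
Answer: 85606/7 ≈ 12229.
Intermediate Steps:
N = 20 (N = 18 + 2 = 20)
12470 - ((0/N - 32/(-7)) + (31 - 1*(-28))*4) = 12470 - ((0/20 - 32/(-7)) + (31 - 1*(-28))*4) = 12470 - ((0*(1/20) - 32*(-1/7)) + (31 + 28)*4) = 12470 - ((0 + 32/7) + 59*4) = 12470 - (32/7 + 236) = 12470 - 1*1684/7 = 12470 - 1684/7 = 85606/7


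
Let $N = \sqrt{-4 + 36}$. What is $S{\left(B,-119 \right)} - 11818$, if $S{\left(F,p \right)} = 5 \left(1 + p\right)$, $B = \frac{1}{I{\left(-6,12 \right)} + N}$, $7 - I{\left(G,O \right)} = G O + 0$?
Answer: $-12408$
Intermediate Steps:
$I{\left(G,O \right)} = 7 - G O$ ($I{\left(G,O \right)} = 7 - \left(G O + 0\right) = 7 - G O$)
$N = 4 \sqrt{2}$ ($N = \sqrt{32} = 4 \sqrt{2} \approx 5.6569$)
$B = \frac{1}{79 + 4 \sqrt{2}}$ ($B = \frac{1}{\left(7 - \left(-6\right) 12\right) + 4 \sqrt{2}} = \frac{1}{\left(7 + 72\right) + 4 \sqrt{2}} = \frac{1}{79 + 4 \sqrt{2}} \approx 0.011812$)
$S{\left(F,p \right)} = 5 + 5 p$
$S{\left(B,-119 \right)} - 11818 = \left(5 + 5 \left(-119\right)\right) - 11818 = \left(5 - 595\right) - 11818 = -590 - 11818 = -12408$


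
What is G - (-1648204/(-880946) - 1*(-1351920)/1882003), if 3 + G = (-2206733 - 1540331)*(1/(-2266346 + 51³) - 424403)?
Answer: 2812817136592232292185619594691/1768772360522383205 ≈ 1.5903e+12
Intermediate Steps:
G = 3393140911868622419/2133695 (G = -3 + (-2206733 - 1540331)*(1/(-2266346 + 51³) - 424403) = -3 - 3747064*(1/(-2266346 + 132651) - 424403) = -3 - 3747064*(1/(-2133695) - 424403) = -3 - 3747064*(-1/2133695 - 424403) = -3 - 3747064*(-905546559086/2133695) = -3 + 3393140911875023504/2133695 = 3393140911868622419/2133695 ≈ 1.5903e+12)
G - (-1648204/(-880946) - 1*(-1351920)/1882003) = 3393140911868622419/2133695 - (-1648204/(-880946) - 1*(-1351920)/1882003) = 3393140911868622419/2133695 - (-1648204*(-1/880946) + 1351920*(1/1882003)) = 3393140911868622419/2133695 - (824102/440473 + 1351920/1882003) = 3393140911868622419/2133695 - 1*2146446694466/828971507419 = 3393140911868622419/2133695 - 2146446694466/828971507419 = 2812817136592232292185619594691/1768772360522383205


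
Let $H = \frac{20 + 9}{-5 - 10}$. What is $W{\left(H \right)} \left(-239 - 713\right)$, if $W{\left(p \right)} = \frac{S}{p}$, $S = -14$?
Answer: $- \frac{199920}{29} \approx -6893.8$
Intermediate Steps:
$H = - \frac{29}{15}$ ($H = \frac{29}{-15} = 29 \left(- \frac{1}{15}\right) = - \frac{29}{15} \approx -1.9333$)
$W{\left(p \right)} = - \frac{14}{p}$
$W{\left(H \right)} \left(-239 - 713\right) = - \frac{14}{- \frac{29}{15}} \left(-239 - 713\right) = \left(-14\right) \left(- \frac{15}{29}\right) \left(-952\right) = \frac{210}{29} \left(-952\right) = - \frac{199920}{29}$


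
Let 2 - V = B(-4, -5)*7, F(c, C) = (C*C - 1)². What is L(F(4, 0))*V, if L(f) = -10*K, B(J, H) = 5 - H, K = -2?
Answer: -1360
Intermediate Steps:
F(c, C) = (-1 + C²)² (F(c, C) = (C² - 1)² = (-1 + C²)²)
L(f) = 20 (L(f) = -10*(-2) = 20)
V = -68 (V = 2 - (5 - 1*(-5))*7 = 2 - (5 + 5)*7 = 2 - 10*7 = 2 - 1*70 = 2 - 70 = -68)
L(F(4, 0))*V = 20*(-68) = -1360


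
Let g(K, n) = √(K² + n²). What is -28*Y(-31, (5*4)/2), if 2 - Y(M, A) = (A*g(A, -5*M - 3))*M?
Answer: -56 - 17360*√5801 ≈ -1.3223e+6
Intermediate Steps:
Y(M, A) = 2 - A*M*√(A² + (-3 - 5*M)²) (Y(M, A) = 2 - A*√(A² + (-5*M - 3)²)*M = 2 - A*√(A² + (-3 - 5*M)²)*M = 2 - A*M*√(A² + (-3 - 5*M)²))
-28*Y(-31, (5*4)/2) = -28*(2 - 1*(5*4)/2*(-31)*√(((5*4)/2)² + (3 + 5*(-31))²)) = -28*(2 - 1*20*(½)*(-31)*√((20*(½))² + (3 - 155)²)) = -28*(2 - 1*10*(-31)*√(10² + (-152)²)) = -28*(2 - 1*10*(-31)*√(100 + 23104)) = -28*(2 - 1*10*(-31)*√23204) = -28*(2 - 1*10*(-31)*2*√5801) = -28*(2 + 620*√5801) = -56 - 17360*√5801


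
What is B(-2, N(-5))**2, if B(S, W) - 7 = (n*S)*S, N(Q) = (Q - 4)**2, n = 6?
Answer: 961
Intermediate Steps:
N(Q) = (-4 + Q)**2
B(S, W) = 7 + 6*S**2 (B(S, W) = 7 + (6*S)*S = 7 + 6*S**2)
B(-2, N(-5))**2 = (7 + 6*(-2)**2)**2 = (7 + 6*4)**2 = (7 + 24)**2 = 31**2 = 961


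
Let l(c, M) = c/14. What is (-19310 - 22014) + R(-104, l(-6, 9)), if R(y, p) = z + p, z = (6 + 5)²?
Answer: -288424/7 ≈ -41203.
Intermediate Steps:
z = 121 (z = 11² = 121)
l(c, M) = c/14 (l(c, M) = c*(1/14) = c/14)
R(y, p) = 121 + p
(-19310 - 22014) + R(-104, l(-6, 9)) = (-19310 - 22014) + (121 + (1/14)*(-6)) = -41324 + (121 - 3/7) = -41324 + 844/7 = -288424/7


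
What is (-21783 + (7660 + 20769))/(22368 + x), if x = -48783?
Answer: -6646/26415 ≈ -0.25160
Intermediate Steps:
(-21783 + (7660 + 20769))/(22368 + x) = (-21783 + (7660 + 20769))/(22368 - 48783) = (-21783 + 28429)/(-26415) = 6646*(-1/26415) = -6646/26415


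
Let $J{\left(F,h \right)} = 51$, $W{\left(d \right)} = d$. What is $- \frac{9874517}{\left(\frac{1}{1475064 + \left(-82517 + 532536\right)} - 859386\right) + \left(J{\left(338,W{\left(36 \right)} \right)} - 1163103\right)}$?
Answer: $\frac{19009264809911}{3893361012353} \approx 4.8825$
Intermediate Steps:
$- \frac{9874517}{\left(\frac{1}{1475064 + \left(-82517 + 532536\right)} - 859386\right) + \left(J{\left(338,W{\left(36 \right)} \right)} - 1163103\right)} = - \frac{9874517}{\left(\frac{1}{1475064 + \left(-82517 + 532536\right)} - 859386\right) + \left(51 - 1163103\right)} = - \frac{9874517}{\left(\frac{1}{1475064 + 450019} - 859386\right) + \left(51 - 1163103\right)} = - \frac{9874517}{\left(\frac{1}{1925083} - 859386\right) - 1163052} = - \frac{9874517}{- \frac{1654389379037}{1925083} - 1163052} = - \frac{9874517}{- \frac{3893361012353}{1925083}} = \left(-9874517\right) \left(- \frac{1925083}{3893361012353}\right) = \frac{19009264809911}{3893361012353}$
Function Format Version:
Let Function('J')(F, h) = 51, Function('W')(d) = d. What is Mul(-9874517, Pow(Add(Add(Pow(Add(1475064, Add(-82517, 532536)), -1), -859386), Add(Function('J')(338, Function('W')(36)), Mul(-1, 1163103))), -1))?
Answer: Rational(19009264809911, 3893361012353) ≈ 4.8825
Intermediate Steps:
Mul(-9874517, Pow(Add(Add(Pow(Add(1475064, Add(-82517, 532536)), -1), -859386), Add(Function('J')(338, Function('W')(36)), Mul(-1, 1163103))), -1)) = Mul(-9874517, Pow(Add(Add(Pow(Add(1475064, Add(-82517, 532536)), -1), -859386), Add(51, Mul(-1, 1163103))), -1)) = Mul(-9874517, Pow(Add(Add(Pow(Add(1475064, 450019), -1), -859386), Add(51, -1163103)), -1)) = Mul(-9874517, Pow(Add(Add(Pow(1925083, -1), -859386), -1163052), -1)) = Mul(-9874517, Pow(Add(Add(Rational(1, 1925083), -859386), -1163052), -1)) = Mul(-9874517, Pow(Add(Rational(-1654389379037, 1925083), -1163052), -1)) = Mul(-9874517, Pow(Rational(-3893361012353, 1925083), -1)) = Mul(-9874517, Rational(-1925083, 3893361012353)) = Rational(19009264809911, 3893361012353)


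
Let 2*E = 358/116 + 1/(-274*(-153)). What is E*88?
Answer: 82545056/607869 ≈ 135.79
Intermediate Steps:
E = 938012/607869 (E = (358/116 + 1/(-274*(-153)))/2 = (358*(1/116) - 1/274*(-1/153))/2 = (179/58 + 1/41922)/2 = (½)*(1876024/607869) = 938012/607869 ≈ 1.5431)
E*88 = (938012/607869)*88 = 82545056/607869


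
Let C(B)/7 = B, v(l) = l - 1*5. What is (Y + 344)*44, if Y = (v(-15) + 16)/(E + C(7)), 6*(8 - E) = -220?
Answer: 4252688/281 ≈ 15134.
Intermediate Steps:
v(l) = -5 + l (v(l) = l - 5 = -5 + l)
E = 134/3 (E = 8 - 1/6*(-220) = 8 + 110/3 = 134/3 ≈ 44.667)
C(B) = 7*B
Y = -12/281 (Y = ((-5 - 15) + 16)/(134/3 + 7*7) = (-20 + 16)/(134/3 + 49) = -4/281/3 = -4*3/281 = -12/281 ≈ -0.042705)
(Y + 344)*44 = (-12/281 + 344)*44 = (96652/281)*44 = 4252688/281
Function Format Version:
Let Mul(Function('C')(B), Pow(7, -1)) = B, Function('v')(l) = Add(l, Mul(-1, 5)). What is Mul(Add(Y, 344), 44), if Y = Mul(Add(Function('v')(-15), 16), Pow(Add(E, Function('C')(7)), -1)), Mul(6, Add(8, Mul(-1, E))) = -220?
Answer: Rational(4252688, 281) ≈ 15134.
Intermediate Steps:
Function('v')(l) = Add(-5, l) (Function('v')(l) = Add(l, -5) = Add(-5, l))
E = Rational(134, 3) (E = Add(8, Mul(Rational(-1, 6), -220)) = Add(8, Rational(110, 3)) = Rational(134, 3) ≈ 44.667)
Function('C')(B) = Mul(7, B)
Y = Rational(-12, 281) (Y = Mul(Add(Add(-5, -15), 16), Pow(Add(Rational(134, 3), Mul(7, 7)), -1)) = Mul(Add(-20, 16), Pow(Add(Rational(134, 3), 49), -1)) = Mul(-4, Pow(Rational(281, 3), -1)) = Mul(-4, Rational(3, 281)) = Rational(-12, 281) ≈ -0.042705)
Mul(Add(Y, 344), 44) = Mul(Add(Rational(-12, 281), 344), 44) = Mul(Rational(96652, 281), 44) = Rational(4252688, 281)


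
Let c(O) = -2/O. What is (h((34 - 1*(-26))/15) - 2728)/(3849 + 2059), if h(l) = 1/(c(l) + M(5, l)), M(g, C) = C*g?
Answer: -53195/115206 ≈ -0.46174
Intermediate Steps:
h(l) = 1/(-2/l + 5*l) (h(l) = 1/(-2/l + l*5) = 1/(-2/l + 5*l))
(h((34 - 1*(-26))/15) - 2728)/(3849 + 2059) = (((34 - 1*(-26))/15)/(-2 + 5*((34 - 1*(-26))/15)²) - 2728)/(3849 + 2059) = (((34 + 26)*(1/15))/(-2 + 5*((34 + 26)*(1/15))²) - 2728)/5908 = ((60*(1/15))/(-2 + 5*(60*(1/15))²) - 2728)*(1/5908) = (4/(-2 + 5*4²) - 2728)*(1/5908) = (4/(-2 + 5*16) - 2728)*(1/5908) = (4/(-2 + 80) - 2728)*(1/5908) = (4/78 - 2728)*(1/5908) = (4*(1/78) - 2728)*(1/5908) = (2/39 - 2728)*(1/5908) = -106390/39*1/5908 = -53195/115206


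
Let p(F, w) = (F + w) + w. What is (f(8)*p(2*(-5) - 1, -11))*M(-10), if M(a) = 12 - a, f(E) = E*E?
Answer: -46464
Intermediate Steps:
p(F, w) = F + 2*w
f(E) = E**2
(f(8)*p(2*(-5) - 1, -11))*M(-10) = (8**2*((2*(-5) - 1) + 2*(-11)))*(12 - 1*(-10)) = (64*((-10 - 1) - 22))*(12 + 10) = (64*(-11 - 22))*22 = (64*(-33))*22 = -2112*22 = -46464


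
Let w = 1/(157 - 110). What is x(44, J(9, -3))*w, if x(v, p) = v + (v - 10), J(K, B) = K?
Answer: 78/47 ≈ 1.6596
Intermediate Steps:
w = 1/47 ≈ 0.021277
x(v, p) = -10 + 2*v (x(v, p) = v + (-10 + v) = -10 + 2*v)
x(44, J(9, -3))*w = (-10 + 2*44)*(1/47) = (-10 + 88)*(1/47) = 78*(1/47) = 78/47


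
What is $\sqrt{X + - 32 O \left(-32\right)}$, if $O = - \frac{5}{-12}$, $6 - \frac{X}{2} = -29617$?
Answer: $\frac{\sqrt{537054}}{3} \approx 244.28$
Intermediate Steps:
$X = 59246$ ($X = 12 - -59234 = 12 + 59234 = 59246$)
$O = \frac{5}{12}$ ($O = \left(-5\right) \left(- \frac{1}{12}\right) = \frac{5}{12} \approx 0.41667$)
$\sqrt{X + - 32 O \left(-32\right)} = \sqrt{59246 + \left(-32\right) \frac{5}{12} \left(-32\right)} = \sqrt{59246 - - \frac{1280}{3}} = \sqrt{59246 + \frac{1280}{3}} = \sqrt{\frac{179018}{3}} = \frac{\sqrt{537054}}{3}$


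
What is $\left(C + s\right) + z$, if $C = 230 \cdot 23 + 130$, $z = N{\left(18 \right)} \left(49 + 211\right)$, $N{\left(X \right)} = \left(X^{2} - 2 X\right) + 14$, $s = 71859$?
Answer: $155799$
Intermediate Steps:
$N{\left(X \right)} = 14 + X^{2} - 2 X$
$z = 78520$ ($z = \left(14 + 18^{2} - 36\right) \left(49 + 211\right) = \left(14 + 324 - 36\right) 260 = 302 \cdot 260 = 78520$)
$C = 5420$ ($C = 5290 + 130 = 5420$)
$\left(C + s\right) + z = \left(5420 + 71859\right) + 78520 = 77279 + 78520 = 155799$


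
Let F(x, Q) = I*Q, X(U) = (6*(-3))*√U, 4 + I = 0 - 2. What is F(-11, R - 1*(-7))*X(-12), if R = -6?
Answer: 216*I*√3 ≈ 374.12*I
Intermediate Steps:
I = -6 (I = -4 + (0 - 2) = -4 - 2 = -6)
X(U) = -18*√U
F(x, Q) = -6*Q
F(-11, R - 1*(-7))*X(-12) = (-6*(-6 - 1*(-7)))*(-36*I*√3) = (-6*(-6 + 7))*(-36*I*√3) = (-6*1)*(-36*I*√3) = -(-216)*I*√3 = 216*I*√3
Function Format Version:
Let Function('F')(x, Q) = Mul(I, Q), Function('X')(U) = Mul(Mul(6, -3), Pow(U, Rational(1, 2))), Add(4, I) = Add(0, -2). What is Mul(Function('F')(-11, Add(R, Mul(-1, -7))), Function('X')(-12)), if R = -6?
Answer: Mul(216, I, Pow(3, Rational(1, 2))) ≈ Mul(374.12, I)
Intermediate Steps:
I = -6 (I = Add(-4, Add(0, -2)) = Add(-4, -2) = -6)
Function('X')(U) = Mul(-18, Pow(U, Rational(1, 2)))
Function('F')(x, Q) = Mul(-6, Q)
Mul(Function('F')(-11, Add(R, Mul(-1, -7))), Function('X')(-12)) = Mul(Mul(-6, Add(-6, Mul(-1, -7))), Mul(-18, Pow(-12, Rational(1, 2)))) = Mul(Mul(-6, Add(-6, 7)), Mul(-18, Mul(2, I, Pow(3, Rational(1, 2))))) = Mul(Mul(-6, 1), Mul(-36, I, Pow(3, Rational(1, 2)))) = Mul(-6, Mul(-36, I, Pow(3, Rational(1, 2)))) = Mul(216, I, Pow(3, Rational(1, 2)))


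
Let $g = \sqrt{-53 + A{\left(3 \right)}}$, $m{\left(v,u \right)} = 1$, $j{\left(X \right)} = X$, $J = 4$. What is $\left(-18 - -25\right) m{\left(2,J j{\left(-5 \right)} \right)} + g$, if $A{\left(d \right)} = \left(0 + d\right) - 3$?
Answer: $7 + i \sqrt{53} \approx 7.0 + 7.2801 i$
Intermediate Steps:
$A{\left(d \right)} = -3 + d$ ($A{\left(d \right)} = d - 3 = -3 + d$)
$g = i \sqrt{53}$ ($g = \sqrt{-53 + \left(-3 + 3\right)} = \sqrt{-53 + 0} = \sqrt{-53} = i \sqrt{53} \approx 7.2801 i$)
$\left(-18 - -25\right) m{\left(2,J j{\left(-5 \right)} \right)} + g = \left(-18 - -25\right) 1 + i \sqrt{53} = \left(-18 + 25\right) 1 + i \sqrt{53} = 7 \cdot 1 + i \sqrt{53} = 7 + i \sqrt{53}$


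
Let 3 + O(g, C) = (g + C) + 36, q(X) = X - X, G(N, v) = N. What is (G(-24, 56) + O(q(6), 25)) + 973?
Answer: 1007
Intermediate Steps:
q(X) = 0
O(g, C) = 33 + C + g (O(g, C) = -3 + ((g + C) + 36) = -3 + ((C + g) + 36) = -3 + (36 + C + g) = 33 + C + g)
(G(-24, 56) + O(q(6), 25)) + 973 = (-24 + (33 + 25 + 0)) + 973 = (-24 + 58) + 973 = 34 + 973 = 1007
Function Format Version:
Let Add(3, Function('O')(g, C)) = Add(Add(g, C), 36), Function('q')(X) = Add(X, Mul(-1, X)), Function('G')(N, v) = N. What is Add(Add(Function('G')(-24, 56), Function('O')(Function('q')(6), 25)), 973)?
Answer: 1007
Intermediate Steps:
Function('q')(X) = 0
Function('O')(g, C) = Add(33, C, g) (Function('O')(g, C) = Add(-3, Add(Add(g, C), 36)) = Add(-3, Add(Add(C, g), 36)) = Add(-3, Add(36, C, g)) = Add(33, C, g))
Add(Add(Function('G')(-24, 56), Function('O')(Function('q')(6), 25)), 973) = Add(Add(-24, Add(33, 25, 0)), 973) = Add(Add(-24, 58), 973) = Add(34, 973) = 1007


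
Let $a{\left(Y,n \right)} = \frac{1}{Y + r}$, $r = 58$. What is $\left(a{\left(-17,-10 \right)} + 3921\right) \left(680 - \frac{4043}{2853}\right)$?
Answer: $\frac{311234749714}{116973} \approx 2.6607 \cdot 10^{6}$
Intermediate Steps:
$a{\left(Y,n \right)} = \frac{1}{58 + Y}$ ($a{\left(Y,n \right)} = \frac{1}{Y + 58} = \frac{1}{58 + Y}$)
$\left(a{\left(-17,-10 \right)} + 3921\right) \left(680 - \frac{4043}{2853}\right) = \left(\frac{1}{58 - 17} + 3921\right) \left(680 - \frac{4043}{2853}\right) = \left(\frac{1}{41} + 3921\right) \left(680 - \frac{4043}{2853}\right) = \frac{160762}{41} \cdot \frac{1935997}{2853} = \frac{311234749714}{116973}$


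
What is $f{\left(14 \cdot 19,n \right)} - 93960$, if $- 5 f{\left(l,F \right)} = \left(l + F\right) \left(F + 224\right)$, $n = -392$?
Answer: $- \frac{490968}{5} \approx -98194.0$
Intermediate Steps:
$f{\left(l,F \right)} = - \frac{\left(224 + F\right) \left(F + l\right)}{5}$ ($f{\left(l,F \right)} = - \frac{\left(l + F\right) \left(F + 224\right)}{5} = - \frac{\left(F + l\right) \left(224 + F\right)}{5} = - \frac{\left(224 + F\right) \left(F + l\right)}{5}$)
$f{\left(14 \cdot 19,n \right)} - 93960 = \left(\left(- \frac{224}{5}\right) \left(-392\right) - \frac{224 \cdot 14 \cdot 19}{5} - \frac{\left(-392\right)^{2}}{5} - - \frac{392 \cdot 14 \cdot 19}{5}\right) - 93960 = \left(\frac{87808}{5} - \frac{59584}{5} - \frac{153664}{5} - \left(- \frac{392}{5}\right) 266\right) - 93960 = \left(\frac{87808}{5} - \frac{59584}{5} - \frac{153664}{5} + \frac{104272}{5}\right) - 93960 = - \frac{21168}{5} - 93960 = - \frac{490968}{5}$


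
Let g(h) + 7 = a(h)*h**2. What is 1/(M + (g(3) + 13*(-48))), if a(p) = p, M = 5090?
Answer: 1/4486 ≈ 0.00022292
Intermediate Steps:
g(h) = -7 + h**3 (g(h) = -7 + h*h**2 = -7 + h**3)
1/(M + (g(3) + 13*(-48))) = 1/(5090 + ((-7 + 3**3) + 13*(-48))) = 1/(5090 + ((-7 + 27) - 624)) = 1/(5090 + (20 - 624)) = 1/(5090 - 604) = 1/4486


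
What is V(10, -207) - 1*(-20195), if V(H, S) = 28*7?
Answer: 20391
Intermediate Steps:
V(H, S) = 196
V(10, -207) - 1*(-20195) = 196 - 1*(-20195) = 196 + 20195 = 20391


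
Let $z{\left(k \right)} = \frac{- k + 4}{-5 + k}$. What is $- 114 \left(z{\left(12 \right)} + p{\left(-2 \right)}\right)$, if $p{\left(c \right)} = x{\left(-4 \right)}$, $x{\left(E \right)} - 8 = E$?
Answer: $- \frac{2280}{7} \approx -325.71$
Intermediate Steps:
$x{\left(E \right)} = 8 + E$
$p{\left(c \right)} = 4$ ($p{\left(c \right)} = 8 - 4 = 4$)
$z{\left(k \right)} = \frac{4 - k}{-5 + k}$
$- 114 \left(z{\left(12 \right)} + p{\left(-2 \right)}\right) = - 114 \left(\frac{4 - 12}{-5 + 12} + 4\right) = - 114 \left(\frac{4 - 12}{7} + 4\right) = - 114 \left(\frac{1}{7} \left(-8\right) + 4\right) = - 114 \left(- \frac{8}{7} + 4\right) = \left(-114\right) \frac{20}{7} = - \frac{2280}{7}$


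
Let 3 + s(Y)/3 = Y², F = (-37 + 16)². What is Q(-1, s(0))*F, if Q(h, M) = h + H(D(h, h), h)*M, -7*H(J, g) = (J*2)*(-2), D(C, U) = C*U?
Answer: -2709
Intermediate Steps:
H(J, g) = 4*J/7 (H(J, g) = -J*2*(-2)/7 = -2*J*(-2)/7 = -(-4)*J/7 = 4*J/7)
F = 441 (F = (-21)² = 441)
s(Y) = -9 + 3*Y²
Q(h, M) = h + 4*M*h²/7 (Q(h, M) = h + (4*(h*h)/7)*M = h + (4*h²/7)*M = h + 4*M*h²/7)
Q(-1, s(0))*F = ((⅐)*(-1)*(7 + 4*(-9 + 3*0²)*(-1)))*441 = ((⅐)*(-1)*(7 + 4*(-9 + 3*0)*(-1)))*441 = ((⅐)*(-1)*(7 + 4*(-9 + 0)*(-1)))*441 = ((⅐)*(-1)*(7 + 4*(-9)*(-1)))*441 = ((⅐)*(-1)*(7 + 36))*441 = ((⅐)*(-1)*43)*441 = -43/7*441 = -2709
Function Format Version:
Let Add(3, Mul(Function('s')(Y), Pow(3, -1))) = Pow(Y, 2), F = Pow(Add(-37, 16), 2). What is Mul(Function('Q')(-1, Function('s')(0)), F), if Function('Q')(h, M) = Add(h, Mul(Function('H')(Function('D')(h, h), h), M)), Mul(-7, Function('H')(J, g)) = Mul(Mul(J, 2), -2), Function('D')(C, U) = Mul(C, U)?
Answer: -2709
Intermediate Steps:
Function('H')(J, g) = Mul(Rational(4, 7), J) (Function('H')(J, g) = Mul(Rational(-1, 7), Mul(Mul(J, 2), -2)) = Mul(Rational(-1, 7), Mul(Mul(2, J), -2)) = Mul(Rational(-1, 7), Mul(-4, J)) = Mul(Rational(4, 7), J))
F = 441 (F = Pow(-21, 2) = 441)
Function('s')(Y) = Add(-9, Mul(3, Pow(Y, 2)))
Function('Q')(h, M) = Add(h, Mul(Rational(4, 7), M, Pow(h, 2))) (Function('Q')(h, M) = Add(h, Mul(Mul(Rational(4, 7), Mul(h, h)), M)) = Add(h, Mul(Mul(Rational(4, 7), Pow(h, 2)), M)) = Add(h, Mul(Rational(4, 7), M, Pow(h, 2))))
Mul(Function('Q')(-1, Function('s')(0)), F) = Mul(Mul(Rational(1, 7), -1, Add(7, Mul(4, Add(-9, Mul(3, Pow(0, 2))), -1))), 441) = Mul(Mul(Rational(1, 7), -1, Add(7, Mul(4, Add(-9, Mul(3, 0)), -1))), 441) = Mul(Mul(Rational(1, 7), -1, Add(7, Mul(4, Add(-9, 0), -1))), 441) = Mul(Mul(Rational(1, 7), -1, Add(7, Mul(4, -9, -1))), 441) = Mul(Mul(Rational(1, 7), -1, Add(7, 36)), 441) = Mul(Mul(Rational(1, 7), -1, 43), 441) = Mul(Rational(-43, 7), 441) = -2709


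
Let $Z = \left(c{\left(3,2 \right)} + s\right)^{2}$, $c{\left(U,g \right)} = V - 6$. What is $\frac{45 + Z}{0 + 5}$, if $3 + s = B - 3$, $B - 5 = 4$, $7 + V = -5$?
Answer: $54$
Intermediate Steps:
$V = -12$ ($V = -7 - 5 = -12$)
$c{\left(U,g \right)} = -18$ ($c{\left(U,g \right)} = -12 - 6 = -18$)
$B = 9$ ($B = 5 + 4 = 9$)
$s = 3$ ($s = -3 + \left(9 - 3\right) = -3 + 6 = 3$)
$Z = 225$ ($Z = \left(-18 + 3\right)^{2} = \left(-15\right)^{2} = 225$)
$\frac{45 + Z}{0 + 5} = \frac{45 + 225}{0 + 5} = \frac{1}{5} \cdot 270 = 54$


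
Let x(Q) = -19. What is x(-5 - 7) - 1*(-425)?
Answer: 406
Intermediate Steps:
x(-5 - 7) - 1*(-425) = -19 - 1*(-425) = -19 + 425 = 406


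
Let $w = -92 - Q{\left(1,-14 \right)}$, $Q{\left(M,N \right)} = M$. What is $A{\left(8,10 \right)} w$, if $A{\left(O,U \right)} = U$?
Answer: $-930$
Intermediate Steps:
$w = -93$ ($w = -92 - 1 = -93$)
$A{\left(8,10 \right)} w = 10 \left(-93\right) = -930$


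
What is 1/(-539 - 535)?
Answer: -1/1074 ≈ -0.00093110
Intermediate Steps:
1/(-539 - 535) = 1/(-1074) = -1/1074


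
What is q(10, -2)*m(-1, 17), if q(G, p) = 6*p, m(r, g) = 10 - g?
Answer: 84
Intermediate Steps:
q(10, -2)*m(-1, 17) = (6*(-2))*(10 - 1*17) = -12*(10 - 17) = -12*(-7) = 84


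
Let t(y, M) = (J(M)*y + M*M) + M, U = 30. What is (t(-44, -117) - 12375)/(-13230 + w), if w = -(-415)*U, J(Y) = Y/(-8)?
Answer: -369/520 ≈ -0.70962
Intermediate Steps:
J(Y) = -Y/8 (J(Y) = Y*(-⅛) = -Y/8)
t(y, M) = M + M² - M*y/8 (t(y, M) = ((-M/8)*y + M*M) + M = (-M*y/8 + M²) + M = (M² - M*y/8) + M = M + M² - M*y/8)
w = 12450 (w = -(-415)*30 = -1*(-12450) = 12450)
(t(-44, -117) - 12375)/(-13230 + w) = ((⅛)*(-117)*(8 - 1*(-44) + 8*(-117)) - 12375)/(-13230 + 12450) = ((⅛)*(-117)*(8 + 44 - 936) - 12375)/(-780) = ((⅛)*(-117)*(-884) - 12375)*(-1/780) = (25857/2 - 12375)*(-1/780) = (1107/2)*(-1/780) = -369/520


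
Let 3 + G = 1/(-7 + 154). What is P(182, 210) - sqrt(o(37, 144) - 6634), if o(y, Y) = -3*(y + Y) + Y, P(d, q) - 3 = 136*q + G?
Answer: 4198321/147 - I*sqrt(7033) ≈ 28560.0 - 83.863*I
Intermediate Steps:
G = -440/147 (G = -3 + 1/(-7 + 154) = -3 + 1/147 = -440/147 ≈ -2.9932)
P(d, q) = 1/147 + 136*q (P(d, q) = 3 + (136*q - 440/147) = 3 + (-440/147 + 136*q) = 1/147 + 136*q)
o(y, Y) = -3*y - 2*Y (o(y, Y) = -3*(Y + y) + Y = (-3*Y - 3*y) + Y = -3*y - 2*Y)
P(182, 210) - sqrt(o(37, 144) - 6634) = (1/147 + 136*210) - sqrt((-3*37 - 2*144) - 6634) = (1/147 + 28560) - sqrt((-111 - 288) - 6634) = 4198321/147 - sqrt(-399 - 6634) = 4198321/147 - sqrt(-7033) = 4198321/147 - I*sqrt(7033)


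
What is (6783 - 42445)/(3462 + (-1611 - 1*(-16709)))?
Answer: -17831/9280 ≈ -1.9214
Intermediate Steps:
(6783 - 42445)/(3462 + (-1611 - 1*(-16709))) = -35662/(3462 + (-1611 + 16709)) = -35662/(3462 + 15098) = -35662/18560 = -35662*1/18560 = -17831/9280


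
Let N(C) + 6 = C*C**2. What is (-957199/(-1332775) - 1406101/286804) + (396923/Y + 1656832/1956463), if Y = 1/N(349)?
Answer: 12618163938497171190784609065723/747848592879709300 ≈ 1.6873e+13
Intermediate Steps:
N(C) = -6 + C**3 (N(C) = -6 + C*C**2 = -6 + C**3)
Y = 1/42508543 (Y = 1/(-6 + 349**3) = 1/(-6 + 42508549) = 1/42508543 ≈ 2.3525e-8)
(-957199/(-1332775) - 1406101/286804) + (396923/Y + 1656832/1956463) = (-957199/(-1332775) - 1406101/286804) + (396923/(1/42508543) + 1656832/1956463) = (-957199*(-1/1332775) - 1406101*1/286804) + (396923*42508543 + 1656832*(1/1956463)) = (957199/1332775 - 1406101/286804) + (16872618413189 + 1656832/1956463) = -1599487758279/382245201100 + 33010653638524647339/1956463 = 12618163938497171190784609065723/747848592879709300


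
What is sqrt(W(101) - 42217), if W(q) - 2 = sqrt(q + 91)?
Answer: sqrt(-42215 + 8*sqrt(3)) ≈ 205.43*I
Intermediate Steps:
W(q) = 2 + sqrt(91 + q) (W(q) = 2 + sqrt(q + 91) = 2 + sqrt(91 + q))
sqrt(W(101) - 42217) = sqrt((2 + sqrt(91 + 101)) - 42217) = sqrt((2 + sqrt(192)) - 42217) = sqrt((2 + 8*sqrt(3)) - 42217) = sqrt(-42215 + 8*sqrt(3))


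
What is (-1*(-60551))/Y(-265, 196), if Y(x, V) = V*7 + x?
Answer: 60551/1107 ≈ 54.698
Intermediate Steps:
Y(x, V) = x + 7*V (Y(x, V) = 7*V + x = x + 7*V)
(-1*(-60551))/Y(-265, 196) = (-1*(-60551))/(-265 + 7*196) = 60551/(-265 + 1372) = 60551/1107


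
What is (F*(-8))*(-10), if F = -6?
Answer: -480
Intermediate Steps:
(F*(-8))*(-10) = -6*(-8)*(-10) = 48*(-10) = -480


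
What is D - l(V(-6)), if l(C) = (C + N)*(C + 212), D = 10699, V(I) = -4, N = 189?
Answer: -27781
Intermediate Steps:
l(C) = (189 + C)*(212 + C) (l(C) = (C + 189)*(C + 212) = (189 + C)*(212 + C))
D - l(V(-6)) = 10699 - (40068 + (-4)² + 401*(-4)) = 10699 - (40068 + 16 - 1604) = 10699 - 1*38480 = 10699 - 38480 = -27781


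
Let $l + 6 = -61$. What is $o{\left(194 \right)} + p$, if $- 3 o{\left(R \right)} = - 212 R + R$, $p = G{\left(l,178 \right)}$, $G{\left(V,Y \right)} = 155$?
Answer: $\frac{41399}{3} \approx 13800.0$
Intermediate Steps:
$l = -67$ ($l = -6 - 61 = -67$)
$p = 155$
$o{\left(R \right)} = \frac{211 R}{3}$ ($o{\left(R \right)} = - \frac{- 212 R + R}{3} = - \frac{\left(-211\right) R}{3} = \frac{211 R}{3}$)
$o{\left(194 \right)} + p = \frac{211}{3} \cdot 194 + 155 = \frac{40934}{3} + 155 = \frac{41399}{3}$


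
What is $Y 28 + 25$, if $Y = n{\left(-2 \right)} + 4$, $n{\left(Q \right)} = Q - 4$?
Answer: $-31$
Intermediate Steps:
$n{\left(Q \right)} = -4 + Q$ ($n{\left(Q \right)} = Q - 4 = -4 + Q$)
$Y = -2$ ($Y = \left(-4 - 2\right) + 4 = -6 + 4 = -2$)
$Y 28 + 25 = \left(-2\right) 28 + 25 = -56 + 25 = -31$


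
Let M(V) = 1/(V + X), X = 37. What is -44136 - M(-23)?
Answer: -617905/14 ≈ -44136.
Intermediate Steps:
M(V) = 1/(37 + V) (M(V) = 1/(V + 37) = 1/(37 + V))
-44136 - M(-23) = -44136 - 1/(37 - 23) = -44136 - 1/14 = -617905/14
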